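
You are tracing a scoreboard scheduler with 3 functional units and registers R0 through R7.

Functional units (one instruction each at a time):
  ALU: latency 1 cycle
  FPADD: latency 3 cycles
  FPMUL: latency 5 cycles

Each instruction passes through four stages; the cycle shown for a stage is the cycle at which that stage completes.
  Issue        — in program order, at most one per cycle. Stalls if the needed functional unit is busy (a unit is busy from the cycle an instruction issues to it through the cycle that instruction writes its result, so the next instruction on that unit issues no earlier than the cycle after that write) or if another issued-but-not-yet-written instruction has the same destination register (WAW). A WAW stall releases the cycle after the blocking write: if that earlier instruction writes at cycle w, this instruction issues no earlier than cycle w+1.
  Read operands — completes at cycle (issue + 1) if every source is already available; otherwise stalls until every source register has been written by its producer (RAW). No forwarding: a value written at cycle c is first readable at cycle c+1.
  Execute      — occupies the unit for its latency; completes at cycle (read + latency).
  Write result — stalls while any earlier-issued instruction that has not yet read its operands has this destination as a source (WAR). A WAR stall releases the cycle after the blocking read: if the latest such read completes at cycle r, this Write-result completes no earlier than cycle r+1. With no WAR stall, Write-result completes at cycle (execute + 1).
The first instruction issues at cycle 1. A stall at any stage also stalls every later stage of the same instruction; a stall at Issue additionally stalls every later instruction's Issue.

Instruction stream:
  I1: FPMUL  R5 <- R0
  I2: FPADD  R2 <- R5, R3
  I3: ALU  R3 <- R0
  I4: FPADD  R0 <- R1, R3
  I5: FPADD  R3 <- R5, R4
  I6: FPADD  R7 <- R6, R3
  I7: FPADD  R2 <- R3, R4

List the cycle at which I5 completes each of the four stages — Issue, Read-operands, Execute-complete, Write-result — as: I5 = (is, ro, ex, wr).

I5 = (20, 21, 24, 25)

1) issue 1, read 2, done 7, write 8
2) issue 2, read 9, done 12, write 13  <RAW R5: wait I1 write@8>
3) issue 3, read 4, done 5, write 10  <WAR R3: wait I2 read@9>
4) issue 14, read 15, done 18, write 19  <struct: FPADD busy until I2 writes@13>
5) issue 20, read 21, done 24, write 25  <struct: FPADD busy until I4 writes@19>
6) issue 26, read 27, done 30, write 31  <struct: FPADD busy until I5 writes@25>
7) issue 32, read 33, done 36, write 37  <struct: FPADD busy until I6 writes@31>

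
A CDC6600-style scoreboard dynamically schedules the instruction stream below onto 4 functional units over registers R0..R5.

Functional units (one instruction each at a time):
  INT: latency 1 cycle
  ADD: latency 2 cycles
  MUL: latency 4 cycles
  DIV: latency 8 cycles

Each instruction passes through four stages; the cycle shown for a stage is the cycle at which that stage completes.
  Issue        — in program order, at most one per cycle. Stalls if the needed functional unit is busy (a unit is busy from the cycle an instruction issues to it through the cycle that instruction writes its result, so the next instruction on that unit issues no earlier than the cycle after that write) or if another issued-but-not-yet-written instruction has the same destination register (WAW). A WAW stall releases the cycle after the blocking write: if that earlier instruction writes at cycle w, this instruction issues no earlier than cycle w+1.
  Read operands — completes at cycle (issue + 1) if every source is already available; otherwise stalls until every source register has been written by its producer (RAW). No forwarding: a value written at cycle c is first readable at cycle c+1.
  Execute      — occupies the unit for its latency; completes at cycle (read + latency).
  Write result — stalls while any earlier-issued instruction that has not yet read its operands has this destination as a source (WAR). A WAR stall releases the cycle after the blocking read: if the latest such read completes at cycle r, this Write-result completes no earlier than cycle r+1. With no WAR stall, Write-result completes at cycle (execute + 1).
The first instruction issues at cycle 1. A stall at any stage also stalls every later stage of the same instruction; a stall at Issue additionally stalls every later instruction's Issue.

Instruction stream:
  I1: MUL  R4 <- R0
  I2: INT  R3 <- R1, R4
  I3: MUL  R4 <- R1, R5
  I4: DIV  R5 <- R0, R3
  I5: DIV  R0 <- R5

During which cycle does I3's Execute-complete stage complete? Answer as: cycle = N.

cycle = 13

[I1] 1/2/6/7
[I2] 2/8/9/10  (RAW R4: wait I1 write@7)
[I3] 8/9/13/14  (struct: MUL busy until I1 writes@7)
[I4] 9/11/19/20  (RAW R3: wait I2 write@10)
[I5] 21/22/30/31  (struct: DIV busy until I4 writes@20)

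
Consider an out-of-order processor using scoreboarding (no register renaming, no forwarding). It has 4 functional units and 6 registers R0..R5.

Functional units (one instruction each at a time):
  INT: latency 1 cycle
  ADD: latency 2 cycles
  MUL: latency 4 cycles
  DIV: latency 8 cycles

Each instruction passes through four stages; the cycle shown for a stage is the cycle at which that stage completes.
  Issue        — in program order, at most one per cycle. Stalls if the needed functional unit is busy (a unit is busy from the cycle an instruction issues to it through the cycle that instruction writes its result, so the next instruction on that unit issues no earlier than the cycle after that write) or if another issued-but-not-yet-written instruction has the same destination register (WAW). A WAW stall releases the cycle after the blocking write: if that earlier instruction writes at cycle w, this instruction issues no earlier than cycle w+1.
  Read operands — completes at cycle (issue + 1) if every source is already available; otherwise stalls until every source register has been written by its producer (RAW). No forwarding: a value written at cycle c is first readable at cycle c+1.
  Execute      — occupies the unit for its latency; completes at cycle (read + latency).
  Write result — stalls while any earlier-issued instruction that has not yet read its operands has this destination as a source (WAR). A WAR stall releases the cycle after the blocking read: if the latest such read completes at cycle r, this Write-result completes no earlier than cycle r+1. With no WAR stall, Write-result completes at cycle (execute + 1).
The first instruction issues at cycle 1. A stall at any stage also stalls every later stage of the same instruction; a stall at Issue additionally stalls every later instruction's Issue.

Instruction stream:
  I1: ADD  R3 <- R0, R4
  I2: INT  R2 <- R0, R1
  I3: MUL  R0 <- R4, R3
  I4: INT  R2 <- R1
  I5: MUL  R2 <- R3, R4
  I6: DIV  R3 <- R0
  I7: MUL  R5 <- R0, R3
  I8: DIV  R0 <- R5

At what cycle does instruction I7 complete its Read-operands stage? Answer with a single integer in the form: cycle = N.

cycle = 24

c1: issue I1 (ADD)
c2: I1 read-ops; issue I2 (INT)
c3: I2 read-ops; issue I3 (MUL)
c4: I1 finished on ADD; I2 finished on INT
c5: I1→R3; I2→R2
c6: I3 read-ops; issue I4 (INT)
c7: I4 read-ops
c8: I4 finished on INT
c9: I4→R2
c10: I3 finished on MUL
c11: I3→R0
c12: issue I5 (MUL)
c13: I5 read-ops; issue I6 (DIV)
c14: I6 read-ops
c17: I5 finished on MUL
c18: I5→R2
c19: issue I7 (MUL)
c22: I6 finished on DIV
c23: I6→R3
c24: I7 read-ops; issue I8 (DIV)
c28: I7 finished on MUL
c29: I7→R5
c30: I8 read-ops
c38: I8 finished on DIV
c39: I8→R0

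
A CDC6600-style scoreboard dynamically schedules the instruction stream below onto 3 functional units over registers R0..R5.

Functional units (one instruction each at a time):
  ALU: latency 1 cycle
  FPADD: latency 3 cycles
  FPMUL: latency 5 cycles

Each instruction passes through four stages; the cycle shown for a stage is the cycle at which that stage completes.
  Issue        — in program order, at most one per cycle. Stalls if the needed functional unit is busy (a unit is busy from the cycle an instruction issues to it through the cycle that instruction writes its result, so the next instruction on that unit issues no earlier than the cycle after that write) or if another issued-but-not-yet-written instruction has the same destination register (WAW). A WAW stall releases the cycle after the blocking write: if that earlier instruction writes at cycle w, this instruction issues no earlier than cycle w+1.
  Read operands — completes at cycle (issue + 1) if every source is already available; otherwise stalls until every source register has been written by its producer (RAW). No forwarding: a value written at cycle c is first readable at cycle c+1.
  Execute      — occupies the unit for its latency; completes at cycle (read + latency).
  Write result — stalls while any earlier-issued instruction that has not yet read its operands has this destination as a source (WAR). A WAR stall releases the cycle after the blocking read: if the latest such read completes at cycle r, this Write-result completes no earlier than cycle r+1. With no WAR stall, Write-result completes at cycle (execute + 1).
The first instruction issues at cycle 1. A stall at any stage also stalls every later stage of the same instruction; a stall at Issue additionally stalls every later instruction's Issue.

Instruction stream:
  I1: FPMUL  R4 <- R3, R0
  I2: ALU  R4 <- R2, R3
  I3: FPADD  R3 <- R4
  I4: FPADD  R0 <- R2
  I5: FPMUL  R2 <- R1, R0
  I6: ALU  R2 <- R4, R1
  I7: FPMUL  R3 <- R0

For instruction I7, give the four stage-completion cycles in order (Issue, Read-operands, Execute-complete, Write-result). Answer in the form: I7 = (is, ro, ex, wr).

c1: I1 dispatched to FPMUL
c2: I1 operands ready
c7: I1 complete
c8: R4←I1
c9: I2 dispatched to ALU
c10: I2 operands ready; I3 dispatched to FPADD
c11: I2 complete
c12: R4←I2
c13: I3 operands ready
c16: I3 complete
c17: R3←I3
c18: I4 dispatched to FPADD
c19: I4 operands ready; I5 dispatched to FPMUL
c22: I4 complete
c23: R0←I4
c24: I5 operands ready
c29: I5 complete
c30: R2←I5
c31: I6 dispatched to ALU
c32: I6 operands ready; I7 dispatched to FPMUL
c33: I6 complete; I7 operands ready
c34: R2←I6
c38: I7 complete
c39: R3←I7

I7 = (32, 33, 38, 39)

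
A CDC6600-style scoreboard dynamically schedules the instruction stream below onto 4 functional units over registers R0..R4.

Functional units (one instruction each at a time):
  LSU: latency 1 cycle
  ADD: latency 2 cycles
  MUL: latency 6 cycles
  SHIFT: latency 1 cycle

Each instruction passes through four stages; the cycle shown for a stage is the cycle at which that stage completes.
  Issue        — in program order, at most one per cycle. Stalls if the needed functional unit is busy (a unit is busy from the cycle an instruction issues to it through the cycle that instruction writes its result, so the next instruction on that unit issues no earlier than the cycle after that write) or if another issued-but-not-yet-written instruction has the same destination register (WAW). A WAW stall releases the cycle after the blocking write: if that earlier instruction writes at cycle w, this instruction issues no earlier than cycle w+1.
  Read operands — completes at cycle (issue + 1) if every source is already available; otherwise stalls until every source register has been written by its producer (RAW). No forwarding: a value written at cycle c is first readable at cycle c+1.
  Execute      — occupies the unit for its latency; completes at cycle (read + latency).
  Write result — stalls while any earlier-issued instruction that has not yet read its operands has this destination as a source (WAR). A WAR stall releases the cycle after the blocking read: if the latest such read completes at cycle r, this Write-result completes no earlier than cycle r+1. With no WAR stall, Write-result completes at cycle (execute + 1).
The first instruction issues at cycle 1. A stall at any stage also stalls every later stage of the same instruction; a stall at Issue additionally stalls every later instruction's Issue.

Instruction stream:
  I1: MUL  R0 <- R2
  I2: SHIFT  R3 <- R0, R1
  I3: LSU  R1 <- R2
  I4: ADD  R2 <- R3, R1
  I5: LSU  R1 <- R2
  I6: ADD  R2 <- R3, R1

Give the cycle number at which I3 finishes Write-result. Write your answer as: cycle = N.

1) issue 1, read 2, done 8, write 9
2) issue 2, read 10, done 11, write 12  <RAW R0: wait I1 write@9>
3) issue 3, read 4, done 5, write 11  <WAR R1: wait I2 read@10>
4) issue 4, read 13, done 15, write 16  <RAW R3: wait I2 write@12>
5) issue 12, read 17, done 18, write 19  <struct: LSU busy until I3 writes@11 / RAW R2: wait I4 write@16>
6) issue 17, read 20, done 22, write 23  <struct: ADD busy until I4 writes@16 / RAW R1: wait I5 write@19>

cycle = 11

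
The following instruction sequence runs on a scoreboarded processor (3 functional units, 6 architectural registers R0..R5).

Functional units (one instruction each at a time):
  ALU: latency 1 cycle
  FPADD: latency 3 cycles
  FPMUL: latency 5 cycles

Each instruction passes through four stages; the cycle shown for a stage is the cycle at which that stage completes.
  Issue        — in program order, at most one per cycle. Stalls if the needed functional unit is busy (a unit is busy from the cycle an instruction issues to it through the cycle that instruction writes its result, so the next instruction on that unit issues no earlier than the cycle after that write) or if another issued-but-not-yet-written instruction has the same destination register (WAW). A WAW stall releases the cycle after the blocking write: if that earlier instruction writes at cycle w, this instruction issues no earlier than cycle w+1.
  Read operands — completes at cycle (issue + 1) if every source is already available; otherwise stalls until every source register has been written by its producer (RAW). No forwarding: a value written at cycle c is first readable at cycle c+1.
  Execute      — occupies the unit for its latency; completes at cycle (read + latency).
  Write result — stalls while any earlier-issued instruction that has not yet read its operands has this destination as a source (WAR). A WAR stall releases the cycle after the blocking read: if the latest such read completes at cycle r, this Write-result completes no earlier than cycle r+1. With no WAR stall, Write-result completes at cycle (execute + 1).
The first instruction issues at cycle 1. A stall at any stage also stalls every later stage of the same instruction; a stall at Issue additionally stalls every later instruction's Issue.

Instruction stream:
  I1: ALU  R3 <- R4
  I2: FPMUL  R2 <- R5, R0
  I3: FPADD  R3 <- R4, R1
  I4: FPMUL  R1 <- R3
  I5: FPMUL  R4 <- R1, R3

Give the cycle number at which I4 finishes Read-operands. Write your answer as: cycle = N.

[1] I1 dispatched to ALU
[2] I1 operands ready; I2 dispatched to FPMUL
[3] I1 complete; I2 operands ready
[4] R3←I1
[5] I3 dispatched to FPADD
[6] I3 operands ready
[8] I2 complete
[9] R2←I2; I3 complete
[10] R3←I3; I4 dispatched to FPMUL
[11] I4 operands ready
[16] I4 complete
[17] R1←I4
[18] I5 dispatched to FPMUL
[19] I5 operands ready
[24] I5 complete
[25] R4←I5

cycle = 11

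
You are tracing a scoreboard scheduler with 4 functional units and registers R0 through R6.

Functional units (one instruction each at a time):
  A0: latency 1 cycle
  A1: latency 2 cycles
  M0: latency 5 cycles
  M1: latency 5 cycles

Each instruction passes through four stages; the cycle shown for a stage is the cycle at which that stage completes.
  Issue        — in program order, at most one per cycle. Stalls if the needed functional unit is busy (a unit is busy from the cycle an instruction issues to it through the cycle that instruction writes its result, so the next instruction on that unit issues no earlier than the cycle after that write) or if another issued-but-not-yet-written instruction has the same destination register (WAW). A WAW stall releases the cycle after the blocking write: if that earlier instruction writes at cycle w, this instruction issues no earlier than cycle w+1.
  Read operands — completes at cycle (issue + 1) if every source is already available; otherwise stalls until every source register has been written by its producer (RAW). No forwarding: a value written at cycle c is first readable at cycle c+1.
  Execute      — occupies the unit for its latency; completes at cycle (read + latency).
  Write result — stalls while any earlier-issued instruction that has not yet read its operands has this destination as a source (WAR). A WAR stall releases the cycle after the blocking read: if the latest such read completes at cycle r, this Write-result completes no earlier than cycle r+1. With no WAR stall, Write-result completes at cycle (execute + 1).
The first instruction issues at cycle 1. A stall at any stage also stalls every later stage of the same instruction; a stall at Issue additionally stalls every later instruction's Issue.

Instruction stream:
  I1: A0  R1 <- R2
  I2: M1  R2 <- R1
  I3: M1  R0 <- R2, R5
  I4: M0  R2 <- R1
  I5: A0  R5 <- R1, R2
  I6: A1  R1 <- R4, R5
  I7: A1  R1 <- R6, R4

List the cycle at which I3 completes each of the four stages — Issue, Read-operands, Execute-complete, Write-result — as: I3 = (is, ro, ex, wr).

I1  is:1  ro:2  ex:3  wr:4
I2  is:2  ro:5  ex:10  wr:11  — RAW R1: wait I1 write@4
I3  is:12  ro:13  ex:18  wr:19  — struct: M1 busy until I2 writes@11
I4  is:13  ro:14  ex:19  wr:20
I5  is:14  ro:21  ex:22  wr:23  — RAW R2: wait I4 write@20
I6  is:15  ro:24  ex:26  wr:27  — RAW R5: wait I5 write@23
I7  is:28  ro:29  ex:31  wr:32  — struct: A1 busy until I6 writes@27

I3 = (12, 13, 18, 19)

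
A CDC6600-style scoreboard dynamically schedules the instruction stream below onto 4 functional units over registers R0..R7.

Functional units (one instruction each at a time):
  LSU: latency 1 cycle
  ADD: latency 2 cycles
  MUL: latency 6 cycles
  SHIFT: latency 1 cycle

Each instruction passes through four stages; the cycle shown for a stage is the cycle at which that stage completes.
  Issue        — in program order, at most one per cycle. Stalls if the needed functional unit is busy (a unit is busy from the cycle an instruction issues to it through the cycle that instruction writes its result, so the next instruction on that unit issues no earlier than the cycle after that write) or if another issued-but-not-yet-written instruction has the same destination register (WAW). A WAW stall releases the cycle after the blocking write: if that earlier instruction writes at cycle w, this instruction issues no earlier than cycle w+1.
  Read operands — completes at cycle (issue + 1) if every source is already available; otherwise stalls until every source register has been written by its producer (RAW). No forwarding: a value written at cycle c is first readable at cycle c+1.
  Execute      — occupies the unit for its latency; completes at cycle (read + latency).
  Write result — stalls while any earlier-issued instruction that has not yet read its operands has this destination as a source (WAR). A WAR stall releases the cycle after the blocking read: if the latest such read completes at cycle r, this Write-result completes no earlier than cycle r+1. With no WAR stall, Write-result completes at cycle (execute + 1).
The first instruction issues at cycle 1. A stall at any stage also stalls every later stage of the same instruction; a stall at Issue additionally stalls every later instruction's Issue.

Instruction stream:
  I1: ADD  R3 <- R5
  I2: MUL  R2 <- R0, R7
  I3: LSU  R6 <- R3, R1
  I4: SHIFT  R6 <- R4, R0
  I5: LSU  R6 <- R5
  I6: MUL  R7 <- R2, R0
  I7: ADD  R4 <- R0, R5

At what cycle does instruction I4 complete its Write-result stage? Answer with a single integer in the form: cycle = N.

cycle = 12

cycle 1: I1 issues→ADD
cycle 2: I1 reads, I2 issues→MUL
cycle 3: I2 reads, I3 issues→LSU
cycle 4: I1 exec-done
cycle 5: I1 writes R3
cycle 6: I3 reads
cycle 7: I3 exec-done
cycle 8: I3 writes R6
cycle 9: I2 exec-done, I4 issues→SHIFT
cycle 10: I2 writes R2, I4 reads
cycle 11: I4 exec-done
cycle 12: I4 writes R6
cycle 13: I5 issues→LSU
cycle 14: I5 reads, I6 issues→MUL
cycle 15: I5 exec-done, I6 reads, I7 issues→ADD
cycle 16: I5 writes R6, I7 reads
cycle 18: I7 exec-done
cycle 19: I7 writes R4
cycle 21: I6 exec-done
cycle 22: I6 writes R7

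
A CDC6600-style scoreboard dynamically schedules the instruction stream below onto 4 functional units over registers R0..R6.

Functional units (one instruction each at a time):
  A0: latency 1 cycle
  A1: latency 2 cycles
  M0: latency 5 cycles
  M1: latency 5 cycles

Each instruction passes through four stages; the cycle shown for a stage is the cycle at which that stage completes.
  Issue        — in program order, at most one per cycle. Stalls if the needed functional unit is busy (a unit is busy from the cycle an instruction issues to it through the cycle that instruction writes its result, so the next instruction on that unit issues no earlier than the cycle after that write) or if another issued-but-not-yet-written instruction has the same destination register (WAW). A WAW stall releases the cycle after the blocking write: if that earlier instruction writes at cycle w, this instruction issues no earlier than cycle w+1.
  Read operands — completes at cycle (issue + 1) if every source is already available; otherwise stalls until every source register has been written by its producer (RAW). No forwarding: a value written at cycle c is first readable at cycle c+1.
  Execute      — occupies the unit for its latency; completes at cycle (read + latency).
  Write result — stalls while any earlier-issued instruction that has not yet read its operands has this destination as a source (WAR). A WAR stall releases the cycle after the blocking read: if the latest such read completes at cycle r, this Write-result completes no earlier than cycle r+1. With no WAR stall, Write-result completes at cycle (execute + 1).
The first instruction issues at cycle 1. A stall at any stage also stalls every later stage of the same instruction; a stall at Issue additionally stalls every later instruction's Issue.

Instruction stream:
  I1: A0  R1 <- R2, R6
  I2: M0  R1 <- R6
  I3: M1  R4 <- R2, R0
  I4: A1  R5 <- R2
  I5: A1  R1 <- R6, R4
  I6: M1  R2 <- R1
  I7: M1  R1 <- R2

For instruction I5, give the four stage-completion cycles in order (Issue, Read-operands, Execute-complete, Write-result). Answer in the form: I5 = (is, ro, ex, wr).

I1 -> (1, 2, 3, 4)
I2 -> (5, 6, 11, 12)  // WAW R1: wait I1 write@4
I3 -> (6, 7, 12, 13)
I4 -> (7, 8, 10, 11)
I5 -> (13, 14, 16, 17)  // WAW R1: wait I2 write@12
I6 -> (14, 18, 23, 24)  // RAW R1: wait I5 write@17
I7 -> (25, 26, 31, 32)  // struct: M1 busy until I6 writes@24

I5 = (13, 14, 16, 17)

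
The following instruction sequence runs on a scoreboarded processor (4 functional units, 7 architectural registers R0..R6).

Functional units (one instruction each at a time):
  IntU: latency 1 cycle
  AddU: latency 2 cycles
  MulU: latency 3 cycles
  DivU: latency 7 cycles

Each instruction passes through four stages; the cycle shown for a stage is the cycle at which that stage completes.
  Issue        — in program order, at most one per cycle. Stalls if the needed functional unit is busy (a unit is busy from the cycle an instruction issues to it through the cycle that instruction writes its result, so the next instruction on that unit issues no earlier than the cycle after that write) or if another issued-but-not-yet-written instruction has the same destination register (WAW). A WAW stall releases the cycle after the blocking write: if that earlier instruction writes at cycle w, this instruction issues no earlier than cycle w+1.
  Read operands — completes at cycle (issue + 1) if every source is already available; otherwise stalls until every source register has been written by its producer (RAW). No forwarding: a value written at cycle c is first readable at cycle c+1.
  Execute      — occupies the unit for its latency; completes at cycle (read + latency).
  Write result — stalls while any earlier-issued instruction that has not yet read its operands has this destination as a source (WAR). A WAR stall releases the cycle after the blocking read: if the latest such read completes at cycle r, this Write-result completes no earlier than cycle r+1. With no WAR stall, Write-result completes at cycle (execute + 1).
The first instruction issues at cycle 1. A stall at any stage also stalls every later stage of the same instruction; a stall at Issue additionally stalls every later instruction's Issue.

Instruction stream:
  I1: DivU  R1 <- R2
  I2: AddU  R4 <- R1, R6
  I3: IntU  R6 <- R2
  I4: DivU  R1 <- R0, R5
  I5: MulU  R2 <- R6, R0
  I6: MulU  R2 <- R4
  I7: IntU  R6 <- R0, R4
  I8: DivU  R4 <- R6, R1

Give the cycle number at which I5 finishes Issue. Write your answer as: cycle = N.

I1 -> (1, 2, 9, 10)
I2 -> (2, 11, 13, 14)  // RAW R1: wait I1 write@10
I3 -> (3, 4, 5, 12)  // WAR R6: wait I2 read@11
I4 -> (11, 12, 19, 20)  // struct: DivU busy until I1 writes@10
I5 -> (12, 13, 16, 17)
I6 -> (18, 19, 22, 23)  // struct: MulU busy until I5 writes@17
I7 -> (19, 20, 21, 22)
I8 -> (21, 23, 30, 31)  // struct: DivU busy until I4 writes@20, RAW R6: wait I7 write@22

cycle = 12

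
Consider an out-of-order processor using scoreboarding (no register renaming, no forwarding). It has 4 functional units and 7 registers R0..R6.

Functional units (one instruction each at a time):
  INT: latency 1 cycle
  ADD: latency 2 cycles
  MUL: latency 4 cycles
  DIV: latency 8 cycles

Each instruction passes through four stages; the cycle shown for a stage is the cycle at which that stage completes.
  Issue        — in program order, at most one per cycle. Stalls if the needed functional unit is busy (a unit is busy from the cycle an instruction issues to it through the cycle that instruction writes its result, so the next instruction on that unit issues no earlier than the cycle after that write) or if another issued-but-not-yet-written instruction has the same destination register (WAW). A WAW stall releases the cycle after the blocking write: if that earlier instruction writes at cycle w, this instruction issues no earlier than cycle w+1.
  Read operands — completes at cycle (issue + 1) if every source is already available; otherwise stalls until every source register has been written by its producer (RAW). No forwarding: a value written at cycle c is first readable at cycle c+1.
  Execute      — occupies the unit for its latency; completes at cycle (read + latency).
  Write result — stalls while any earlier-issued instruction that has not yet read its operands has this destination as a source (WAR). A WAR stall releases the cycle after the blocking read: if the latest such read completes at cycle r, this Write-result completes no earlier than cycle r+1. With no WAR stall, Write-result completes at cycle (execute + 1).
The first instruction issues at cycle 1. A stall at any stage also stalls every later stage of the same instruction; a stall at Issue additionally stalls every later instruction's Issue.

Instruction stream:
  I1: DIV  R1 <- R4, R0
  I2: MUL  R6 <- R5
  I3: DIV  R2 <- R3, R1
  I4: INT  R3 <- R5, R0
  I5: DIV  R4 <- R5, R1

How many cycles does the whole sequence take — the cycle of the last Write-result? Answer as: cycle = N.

1) issue 1, read 2, done 10, write 11
2) issue 2, read 3, done 7, write 8
3) issue 12, read 13, done 21, write 22  <struct: DIV busy until I1 writes@11>
4) issue 13, read 14, done 15, write 16
5) issue 23, read 24, done 32, write 33  <struct: DIV busy until I3 writes@22>

cycle = 33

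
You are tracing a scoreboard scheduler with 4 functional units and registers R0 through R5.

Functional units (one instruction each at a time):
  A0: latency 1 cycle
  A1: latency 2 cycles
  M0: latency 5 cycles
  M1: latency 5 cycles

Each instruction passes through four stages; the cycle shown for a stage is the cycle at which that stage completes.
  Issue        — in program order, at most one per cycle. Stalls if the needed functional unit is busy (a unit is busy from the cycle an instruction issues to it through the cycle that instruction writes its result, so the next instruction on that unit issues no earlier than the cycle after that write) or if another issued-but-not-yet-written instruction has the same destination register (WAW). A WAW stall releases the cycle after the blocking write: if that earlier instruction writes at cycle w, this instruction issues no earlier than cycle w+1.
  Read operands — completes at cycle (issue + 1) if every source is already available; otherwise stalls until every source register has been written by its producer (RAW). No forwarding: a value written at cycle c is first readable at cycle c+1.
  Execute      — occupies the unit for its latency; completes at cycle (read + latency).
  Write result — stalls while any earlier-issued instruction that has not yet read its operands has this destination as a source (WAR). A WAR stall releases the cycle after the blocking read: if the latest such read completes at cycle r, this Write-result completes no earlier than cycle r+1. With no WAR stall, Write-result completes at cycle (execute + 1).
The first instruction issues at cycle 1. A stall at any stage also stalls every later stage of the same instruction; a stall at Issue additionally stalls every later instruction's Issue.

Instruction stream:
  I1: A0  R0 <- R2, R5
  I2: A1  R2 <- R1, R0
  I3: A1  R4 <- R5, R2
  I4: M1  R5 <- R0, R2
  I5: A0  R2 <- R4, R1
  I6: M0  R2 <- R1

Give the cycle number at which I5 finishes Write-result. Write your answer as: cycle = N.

t=1  I1 dispatched to A0
t=2  I1 operands ready | I2 dispatched to A1
t=3  I1 complete
t=4  R0←I1
t=5  I2 operands ready
t=7  I2 complete
t=8  R2←I2
t=9  I3 dispatched to A1
t=10  I3 operands ready | I4 dispatched to M1
t=11  I4 operands ready | I5 dispatched to A0
t=12  I3 complete
t=13  R4←I3
t=14  I5 operands ready
t=15  I5 complete
t=16  I4 complete | R2←I5
t=17  R5←I4 | I6 dispatched to M0
t=18  I6 operands ready
t=23  I6 complete
t=24  R2←I6

cycle = 16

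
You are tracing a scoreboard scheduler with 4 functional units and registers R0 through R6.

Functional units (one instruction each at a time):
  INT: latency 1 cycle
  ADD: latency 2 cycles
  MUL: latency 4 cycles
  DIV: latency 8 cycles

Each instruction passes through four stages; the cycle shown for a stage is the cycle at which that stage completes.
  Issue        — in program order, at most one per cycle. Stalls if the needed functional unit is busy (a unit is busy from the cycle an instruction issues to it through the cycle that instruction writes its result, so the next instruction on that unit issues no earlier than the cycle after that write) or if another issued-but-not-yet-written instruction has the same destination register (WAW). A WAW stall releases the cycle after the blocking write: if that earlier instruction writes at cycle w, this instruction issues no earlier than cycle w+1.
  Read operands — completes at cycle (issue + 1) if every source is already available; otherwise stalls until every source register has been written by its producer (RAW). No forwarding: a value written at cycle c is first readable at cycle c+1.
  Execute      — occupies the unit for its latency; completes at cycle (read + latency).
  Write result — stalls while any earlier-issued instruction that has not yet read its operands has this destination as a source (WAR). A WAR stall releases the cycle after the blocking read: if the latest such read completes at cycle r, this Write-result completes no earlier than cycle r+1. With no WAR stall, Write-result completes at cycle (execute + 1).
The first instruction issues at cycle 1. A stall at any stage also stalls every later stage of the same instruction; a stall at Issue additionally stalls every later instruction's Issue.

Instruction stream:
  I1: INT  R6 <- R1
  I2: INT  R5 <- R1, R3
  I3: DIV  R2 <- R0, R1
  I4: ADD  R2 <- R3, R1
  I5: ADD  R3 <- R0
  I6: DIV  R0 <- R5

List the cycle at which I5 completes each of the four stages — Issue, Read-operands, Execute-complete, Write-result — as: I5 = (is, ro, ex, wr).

[1] issue I1 (INT)
[2] I1 read-ops
[3] I1 finished on INT
[4] I1→R6
[5] issue I2 (INT)
[6] I2 read-ops | issue I3 (DIV)
[7] I2 finished on INT | I3 read-ops
[8] I2→R5
[15] I3 finished on DIV
[16] I3→R2
[17] issue I4 (ADD)
[18] I4 read-ops
[20] I4 finished on ADD
[21] I4→R2
[22] issue I5 (ADD)
[23] I5 read-ops | issue I6 (DIV)
[24] I6 read-ops
[25] I5 finished on ADD
[26] I5→R3
[32] I6 finished on DIV
[33] I6→R0

I5 = (22, 23, 25, 26)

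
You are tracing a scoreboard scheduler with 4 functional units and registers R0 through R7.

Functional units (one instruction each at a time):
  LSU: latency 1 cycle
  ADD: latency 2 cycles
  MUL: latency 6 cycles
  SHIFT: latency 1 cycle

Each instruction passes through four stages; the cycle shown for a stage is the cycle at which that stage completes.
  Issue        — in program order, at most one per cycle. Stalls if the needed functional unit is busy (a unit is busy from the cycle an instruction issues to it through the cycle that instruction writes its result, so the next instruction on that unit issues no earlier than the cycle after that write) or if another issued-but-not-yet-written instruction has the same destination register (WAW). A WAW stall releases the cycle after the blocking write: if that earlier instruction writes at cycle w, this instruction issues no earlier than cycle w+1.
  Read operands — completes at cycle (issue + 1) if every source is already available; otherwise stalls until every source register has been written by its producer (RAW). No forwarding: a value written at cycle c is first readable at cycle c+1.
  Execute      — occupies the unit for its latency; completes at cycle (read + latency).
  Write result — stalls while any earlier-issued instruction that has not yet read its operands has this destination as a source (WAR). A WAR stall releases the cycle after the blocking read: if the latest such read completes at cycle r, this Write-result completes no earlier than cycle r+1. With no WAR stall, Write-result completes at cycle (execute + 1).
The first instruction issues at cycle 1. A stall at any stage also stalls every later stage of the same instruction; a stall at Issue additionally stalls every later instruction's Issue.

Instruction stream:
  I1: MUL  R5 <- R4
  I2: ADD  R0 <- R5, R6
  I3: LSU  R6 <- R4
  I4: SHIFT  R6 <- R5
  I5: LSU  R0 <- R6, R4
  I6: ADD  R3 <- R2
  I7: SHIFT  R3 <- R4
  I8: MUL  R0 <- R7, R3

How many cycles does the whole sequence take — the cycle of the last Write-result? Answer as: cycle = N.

cycle = 31

cycle 1: I1 issues→MUL
cycle 2: I1 reads; I2 issues→ADD
cycle 3: I3 issues→LSU
cycle 4: I3 reads
cycle 5: I3 exec-done
cycle 8: I1 exec-done
cycle 9: I1 writes R5
cycle 10: I2 reads
cycle 11: I3 writes R6
cycle 12: I2 exec-done; I4 issues→SHIFT
cycle 13: I2 writes R0; I4 reads
cycle 14: I4 exec-done; I5 issues→LSU
cycle 15: I4 writes R6; I6 issues→ADD
cycle 16: I5 reads; I6 reads
cycle 17: I5 exec-done
cycle 18: I5 writes R0; I6 exec-done
cycle 19: I6 writes R3
cycle 20: I7 issues→SHIFT
cycle 21: I7 reads; I8 issues→MUL
cycle 22: I7 exec-done
cycle 23: I7 writes R3
cycle 24: I8 reads
cycle 30: I8 exec-done
cycle 31: I8 writes R0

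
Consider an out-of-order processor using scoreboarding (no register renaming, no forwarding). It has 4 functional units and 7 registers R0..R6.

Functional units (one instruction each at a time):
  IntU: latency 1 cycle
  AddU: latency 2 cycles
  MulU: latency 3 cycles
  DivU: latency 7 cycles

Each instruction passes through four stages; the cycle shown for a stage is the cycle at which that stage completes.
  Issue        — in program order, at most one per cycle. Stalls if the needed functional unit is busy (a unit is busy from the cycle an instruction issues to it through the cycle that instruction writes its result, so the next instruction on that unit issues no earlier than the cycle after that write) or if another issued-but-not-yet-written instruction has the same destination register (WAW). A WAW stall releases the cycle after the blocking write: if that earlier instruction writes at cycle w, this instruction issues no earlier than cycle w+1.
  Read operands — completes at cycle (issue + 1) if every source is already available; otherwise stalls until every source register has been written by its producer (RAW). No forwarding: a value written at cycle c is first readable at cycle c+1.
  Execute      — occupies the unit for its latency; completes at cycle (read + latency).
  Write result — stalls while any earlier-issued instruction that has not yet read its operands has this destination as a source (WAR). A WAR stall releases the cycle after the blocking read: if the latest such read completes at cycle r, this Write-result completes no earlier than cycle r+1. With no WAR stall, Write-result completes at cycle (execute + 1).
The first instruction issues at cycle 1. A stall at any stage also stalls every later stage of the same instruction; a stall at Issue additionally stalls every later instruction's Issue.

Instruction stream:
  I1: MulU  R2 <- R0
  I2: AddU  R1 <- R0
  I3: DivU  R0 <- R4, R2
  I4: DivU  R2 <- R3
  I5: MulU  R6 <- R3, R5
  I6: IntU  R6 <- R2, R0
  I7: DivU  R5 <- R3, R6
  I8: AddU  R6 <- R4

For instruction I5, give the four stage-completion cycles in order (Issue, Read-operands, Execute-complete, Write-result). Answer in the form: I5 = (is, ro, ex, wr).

I5 = (17, 18, 21, 22)

I1  is:1  ro:2  ex:5  wr:6
I2  is:2  ro:3  ex:5  wr:6
I3  is:3  ro:7  ex:14  wr:15  — RAW R2: wait I1 write@6
I4  is:16  ro:17  ex:24  wr:25  — struct: DivU busy until I3 writes@15
I5  is:17  ro:18  ex:21  wr:22
I6  is:23  ro:26  ex:27  wr:28  — WAW R6: wait I5 write@22, RAW R2: wait I4 write@25
I7  is:26  ro:29  ex:36  wr:37  — struct: DivU busy until I4 writes@25, RAW R6: wait I6 write@28
I8  is:29  ro:30  ex:32  wr:33  — WAW R6: wait I6 write@28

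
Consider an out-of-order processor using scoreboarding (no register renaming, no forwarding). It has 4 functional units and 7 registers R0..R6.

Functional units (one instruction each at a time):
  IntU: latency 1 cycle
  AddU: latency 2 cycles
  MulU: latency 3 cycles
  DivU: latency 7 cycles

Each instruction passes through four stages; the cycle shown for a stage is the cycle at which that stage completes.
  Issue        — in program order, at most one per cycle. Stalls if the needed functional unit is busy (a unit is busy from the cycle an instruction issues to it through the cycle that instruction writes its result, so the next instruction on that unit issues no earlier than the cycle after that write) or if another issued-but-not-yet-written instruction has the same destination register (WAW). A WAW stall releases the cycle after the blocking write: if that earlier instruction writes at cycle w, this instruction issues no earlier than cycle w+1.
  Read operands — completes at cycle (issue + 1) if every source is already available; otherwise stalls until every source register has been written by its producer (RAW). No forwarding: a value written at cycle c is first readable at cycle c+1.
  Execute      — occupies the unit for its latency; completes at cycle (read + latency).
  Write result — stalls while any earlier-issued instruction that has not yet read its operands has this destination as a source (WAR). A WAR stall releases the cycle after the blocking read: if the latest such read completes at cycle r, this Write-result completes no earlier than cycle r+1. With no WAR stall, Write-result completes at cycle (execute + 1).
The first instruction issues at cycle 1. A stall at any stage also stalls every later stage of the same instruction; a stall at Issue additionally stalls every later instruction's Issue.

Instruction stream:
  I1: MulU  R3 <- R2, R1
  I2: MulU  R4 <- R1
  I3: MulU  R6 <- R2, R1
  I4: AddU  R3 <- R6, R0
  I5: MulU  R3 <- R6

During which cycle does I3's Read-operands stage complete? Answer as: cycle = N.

[1] I1 dispatched to MulU
[2] I1 operands ready
[5] I1 complete
[6] R3←I1
[7] I2 dispatched to MulU
[8] I2 operands ready
[11] I2 complete
[12] R4←I2
[13] I3 dispatched to MulU
[14] I3 operands ready, I4 dispatched to AddU
[17] I3 complete
[18] R6←I3
[19] I4 operands ready
[21] I4 complete
[22] R3←I4
[23] I5 dispatched to MulU
[24] I5 operands ready
[27] I5 complete
[28] R3←I5

cycle = 14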